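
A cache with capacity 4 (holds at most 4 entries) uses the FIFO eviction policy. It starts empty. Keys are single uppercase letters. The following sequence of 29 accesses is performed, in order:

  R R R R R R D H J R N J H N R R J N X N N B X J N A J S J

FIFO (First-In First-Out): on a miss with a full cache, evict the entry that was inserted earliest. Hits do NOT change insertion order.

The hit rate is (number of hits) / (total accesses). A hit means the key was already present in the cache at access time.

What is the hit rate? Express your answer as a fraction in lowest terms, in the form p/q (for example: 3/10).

FIFO simulation (capacity=4):
  1. access R: MISS. Cache (old->new): [R]
  2. access R: HIT. Cache (old->new): [R]
  3. access R: HIT. Cache (old->new): [R]
  4. access R: HIT. Cache (old->new): [R]
  5. access R: HIT. Cache (old->new): [R]
  6. access R: HIT. Cache (old->new): [R]
  7. access D: MISS. Cache (old->new): [R D]
  8. access H: MISS. Cache (old->new): [R D H]
  9. access J: MISS. Cache (old->new): [R D H J]
  10. access R: HIT. Cache (old->new): [R D H J]
  11. access N: MISS, evict R. Cache (old->new): [D H J N]
  12. access J: HIT. Cache (old->new): [D H J N]
  13. access H: HIT. Cache (old->new): [D H J N]
  14. access N: HIT. Cache (old->new): [D H J N]
  15. access R: MISS, evict D. Cache (old->new): [H J N R]
  16. access R: HIT. Cache (old->new): [H J N R]
  17. access J: HIT. Cache (old->new): [H J N R]
  18. access N: HIT. Cache (old->new): [H J N R]
  19. access X: MISS, evict H. Cache (old->new): [J N R X]
  20. access N: HIT. Cache (old->new): [J N R X]
  21. access N: HIT. Cache (old->new): [J N R X]
  22. access B: MISS, evict J. Cache (old->new): [N R X B]
  23. access X: HIT. Cache (old->new): [N R X B]
  24. access J: MISS, evict N. Cache (old->new): [R X B J]
  25. access N: MISS, evict R. Cache (old->new): [X B J N]
  26. access A: MISS, evict X. Cache (old->new): [B J N A]
  27. access J: HIT. Cache (old->new): [B J N A]
  28. access S: MISS, evict B. Cache (old->new): [J N A S]
  29. access J: HIT. Cache (old->new): [J N A S]
Total: 17 hits, 12 misses, 8 evictions

Hit rate = 17/29

Answer: 17/29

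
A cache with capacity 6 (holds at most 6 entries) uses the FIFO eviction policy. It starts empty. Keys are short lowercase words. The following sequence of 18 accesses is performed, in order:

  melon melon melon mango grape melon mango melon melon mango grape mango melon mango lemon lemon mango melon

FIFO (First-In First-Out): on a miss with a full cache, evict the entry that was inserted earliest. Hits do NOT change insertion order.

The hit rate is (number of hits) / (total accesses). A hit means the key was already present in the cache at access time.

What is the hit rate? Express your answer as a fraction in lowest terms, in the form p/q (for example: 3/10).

FIFO simulation (capacity=6):
  1. access melon: MISS. Cache (old->new): [melon]
  2. access melon: HIT. Cache (old->new): [melon]
  3. access melon: HIT. Cache (old->new): [melon]
  4. access mango: MISS. Cache (old->new): [melon mango]
  5. access grape: MISS. Cache (old->new): [melon mango grape]
  6. access melon: HIT. Cache (old->new): [melon mango grape]
  7. access mango: HIT. Cache (old->new): [melon mango grape]
  8. access melon: HIT. Cache (old->new): [melon mango grape]
  9. access melon: HIT. Cache (old->new): [melon mango grape]
  10. access mango: HIT. Cache (old->new): [melon mango grape]
  11. access grape: HIT. Cache (old->new): [melon mango grape]
  12. access mango: HIT. Cache (old->new): [melon mango grape]
  13. access melon: HIT. Cache (old->new): [melon mango grape]
  14. access mango: HIT. Cache (old->new): [melon mango grape]
  15. access lemon: MISS. Cache (old->new): [melon mango grape lemon]
  16. access lemon: HIT. Cache (old->new): [melon mango grape lemon]
  17. access mango: HIT. Cache (old->new): [melon mango grape lemon]
  18. access melon: HIT. Cache (old->new): [melon mango grape lemon]
Total: 14 hits, 4 misses, 0 evictions

Hit rate = 14/18 = 7/9

Answer: 7/9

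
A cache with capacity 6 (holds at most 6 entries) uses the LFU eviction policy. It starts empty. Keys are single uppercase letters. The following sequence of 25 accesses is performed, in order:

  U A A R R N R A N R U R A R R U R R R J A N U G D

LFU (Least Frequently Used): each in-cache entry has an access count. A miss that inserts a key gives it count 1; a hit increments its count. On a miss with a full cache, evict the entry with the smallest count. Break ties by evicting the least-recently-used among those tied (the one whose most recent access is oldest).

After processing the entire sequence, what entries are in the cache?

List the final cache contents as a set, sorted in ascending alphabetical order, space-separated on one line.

LFU simulation (capacity=6):
  1. access U: MISS. Cache: [U(c=1)]
  2. access A: MISS. Cache: [U(c=1) A(c=1)]
  3. access A: HIT, count now 2. Cache: [U(c=1) A(c=2)]
  4. access R: MISS. Cache: [U(c=1) R(c=1) A(c=2)]
  5. access R: HIT, count now 2. Cache: [U(c=1) A(c=2) R(c=2)]
  6. access N: MISS. Cache: [U(c=1) N(c=1) A(c=2) R(c=2)]
  7. access R: HIT, count now 3. Cache: [U(c=1) N(c=1) A(c=2) R(c=3)]
  8. access A: HIT, count now 3. Cache: [U(c=1) N(c=1) R(c=3) A(c=3)]
  9. access N: HIT, count now 2. Cache: [U(c=1) N(c=2) R(c=3) A(c=3)]
  10. access R: HIT, count now 4. Cache: [U(c=1) N(c=2) A(c=3) R(c=4)]
  11. access U: HIT, count now 2. Cache: [N(c=2) U(c=2) A(c=3) R(c=4)]
  12. access R: HIT, count now 5. Cache: [N(c=2) U(c=2) A(c=3) R(c=5)]
  13. access A: HIT, count now 4. Cache: [N(c=2) U(c=2) A(c=4) R(c=5)]
  14. access R: HIT, count now 6. Cache: [N(c=2) U(c=2) A(c=4) R(c=6)]
  15. access R: HIT, count now 7. Cache: [N(c=2) U(c=2) A(c=4) R(c=7)]
  16. access U: HIT, count now 3. Cache: [N(c=2) U(c=3) A(c=4) R(c=7)]
  17. access R: HIT, count now 8. Cache: [N(c=2) U(c=3) A(c=4) R(c=8)]
  18. access R: HIT, count now 9. Cache: [N(c=2) U(c=3) A(c=4) R(c=9)]
  19. access R: HIT, count now 10. Cache: [N(c=2) U(c=3) A(c=4) R(c=10)]
  20. access J: MISS. Cache: [J(c=1) N(c=2) U(c=3) A(c=4) R(c=10)]
  21. access A: HIT, count now 5. Cache: [J(c=1) N(c=2) U(c=3) A(c=5) R(c=10)]
  22. access N: HIT, count now 3. Cache: [J(c=1) U(c=3) N(c=3) A(c=5) R(c=10)]
  23. access U: HIT, count now 4. Cache: [J(c=1) N(c=3) U(c=4) A(c=5) R(c=10)]
  24. access G: MISS. Cache: [J(c=1) G(c=1) N(c=3) U(c=4) A(c=5) R(c=10)]
  25. access D: MISS, evict J(c=1). Cache: [G(c=1) D(c=1) N(c=3) U(c=4) A(c=5) R(c=10)]
Total: 18 hits, 7 misses, 1 evictions

Answer: A D G N R U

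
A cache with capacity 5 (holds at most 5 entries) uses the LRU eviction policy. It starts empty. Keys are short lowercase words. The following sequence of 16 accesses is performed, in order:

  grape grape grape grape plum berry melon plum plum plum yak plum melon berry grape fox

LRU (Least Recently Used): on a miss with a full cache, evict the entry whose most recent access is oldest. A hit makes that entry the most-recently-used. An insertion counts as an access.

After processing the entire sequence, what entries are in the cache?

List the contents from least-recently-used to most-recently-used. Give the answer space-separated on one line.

Answer: plum melon berry grape fox

Derivation:
LRU simulation (capacity=5):
  1. access grape: MISS. Cache (LRU->MRU): [grape]
  2. access grape: HIT. Cache (LRU->MRU): [grape]
  3. access grape: HIT. Cache (LRU->MRU): [grape]
  4. access grape: HIT. Cache (LRU->MRU): [grape]
  5. access plum: MISS. Cache (LRU->MRU): [grape plum]
  6. access berry: MISS. Cache (LRU->MRU): [grape plum berry]
  7. access melon: MISS. Cache (LRU->MRU): [grape plum berry melon]
  8. access plum: HIT. Cache (LRU->MRU): [grape berry melon plum]
  9. access plum: HIT. Cache (LRU->MRU): [grape berry melon plum]
  10. access plum: HIT. Cache (LRU->MRU): [grape berry melon plum]
  11. access yak: MISS. Cache (LRU->MRU): [grape berry melon plum yak]
  12. access plum: HIT. Cache (LRU->MRU): [grape berry melon yak plum]
  13. access melon: HIT. Cache (LRU->MRU): [grape berry yak plum melon]
  14. access berry: HIT. Cache (LRU->MRU): [grape yak plum melon berry]
  15. access grape: HIT. Cache (LRU->MRU): [yak plum melon berry grape]
  16. access fox: MISS, evict yak. Cache (LRU->MRU): [plum melon berry grape fox]
Total: 10 hits, 6 misses, 1 evictions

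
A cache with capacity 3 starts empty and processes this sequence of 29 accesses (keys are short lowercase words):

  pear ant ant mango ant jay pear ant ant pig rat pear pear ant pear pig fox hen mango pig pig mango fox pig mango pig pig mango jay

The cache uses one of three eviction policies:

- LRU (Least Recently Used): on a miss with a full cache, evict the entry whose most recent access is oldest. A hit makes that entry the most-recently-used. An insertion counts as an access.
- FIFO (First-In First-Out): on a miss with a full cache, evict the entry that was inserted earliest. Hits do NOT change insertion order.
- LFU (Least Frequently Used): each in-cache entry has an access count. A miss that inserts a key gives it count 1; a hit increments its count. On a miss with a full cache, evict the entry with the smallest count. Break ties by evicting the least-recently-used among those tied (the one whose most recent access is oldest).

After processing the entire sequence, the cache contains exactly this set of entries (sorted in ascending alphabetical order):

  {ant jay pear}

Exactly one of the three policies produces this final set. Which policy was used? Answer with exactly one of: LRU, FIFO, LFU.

Simulating under each policy and comparing final sets:
  LRU: final set = {jay mango pig} -> differs
  FIFO: final set = {fox jay pig} -> differs
  LFU: final set = {ant jay pear} -> MATCHES target
Only LFU produces the target set.

Answer: LFU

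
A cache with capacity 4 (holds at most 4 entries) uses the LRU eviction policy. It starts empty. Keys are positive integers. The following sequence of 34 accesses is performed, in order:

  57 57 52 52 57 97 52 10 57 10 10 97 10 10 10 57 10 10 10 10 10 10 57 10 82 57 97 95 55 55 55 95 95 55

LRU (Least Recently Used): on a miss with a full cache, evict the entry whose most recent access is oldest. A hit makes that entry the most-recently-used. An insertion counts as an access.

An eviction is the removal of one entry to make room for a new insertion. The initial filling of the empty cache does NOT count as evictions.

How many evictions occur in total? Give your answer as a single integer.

Answer: 3

Derivation:
LRU simulation (capacity=4):
  1. access 57: MISS. Cache (LRU->MRU): [57]
  2. access 57: HIT. Cache (LRU->MRU): [57]
  3. access 52: MISS. Cache (LRU->MRU): [57 52]
  4. access 52: HIT. Cache (LRU->MRU): [57 52]
  5. access 57: HIT. Cache (LRU->MRU): [52 57]
  6. access 97: MISS. Cache (LRU->MRU): [52 57 97]
  7. access 52: HIT. Cache (LRU->MRU): [57 97 52]
  8. access 10: MISS. Cache (LRU->MRU): [57 97 52 10]
  9. access 57: HIT. Cache (LRU->MRU): [97 52 10 57]
  10. access 10: HIT. Cache (LRU->MRU): [97 52 57 10]
  11. access 10: HIT. Cache (LRU->MRU): [97 52 57 10]
  12. access 97: HIT. Cache (LRU->MRU): [52 57 10 97]
  13. access 10: HIT. Cache (LRU->MRU): [52 57 97 10]
  14. access 10: HIT. Cache (LRU->MRU): [52 57 97 10]
  15. access 10: HIT. Cache (LRU->MRU): [52 57 97 10]
  16. access 57: HIT. Cache (LRU->MRU): [52 97 10 57]
  17. access 10: HIT. Cache (LRU->MRU): [52 97 57 10]
  18. access 10: HIT. Cache (LRU->MRU): [52 97 57 10]
  19. access 10: HIT. Cache (LRU->MRU): [52 97 57 10]
  20. access 10: HIT. Cache (LRU->MRU): [52 97 57 10]
  21. access 10: HIT. Cache (LRU->MRU): [52 97 57 10]
  22. access 10: HIT. Cache (LRU->MRU): [52 97 57 10]
  23. access 57: HIT. Cache (LRU->MRU): [52 97 10 57]
  24. access 10: HIT. Cache (LRU->MRU): [52 97 57 10]
  25. access 82: MISS, evict 52. Cache (LRU->MRU): [97 57 10 82]
  26. access 57: HIT. Cache (LRU->MRU): [97 10 82 57]
  27. access 97: HIT. Cache (LRU->MRU): [10 82 57 97]
  28. access 95: MISS, evict 10. Cache (LRU->MRU): [82 57 97 95]
  29. access 55: MISS, evict 82. Cache (LRU->MRU): [57 97 95 55]
  30. access 55: HIT. Cache (LRU->MRU): [57 97 95 55]
  31. access 55: HIT. Cache (LRU->MRU): [57 97 95 55]
  32. access 95: HIT. Cache (LRU->MRU): [57 97 55 95]
  33. access 95: HIT. Cache (LRU->MRU): [57 97 55 95]
  34. access 55: HIT. Cache (LRU->MRU): [57 97 95 55]
Total: 27 hits, 7 misses, 3 evictions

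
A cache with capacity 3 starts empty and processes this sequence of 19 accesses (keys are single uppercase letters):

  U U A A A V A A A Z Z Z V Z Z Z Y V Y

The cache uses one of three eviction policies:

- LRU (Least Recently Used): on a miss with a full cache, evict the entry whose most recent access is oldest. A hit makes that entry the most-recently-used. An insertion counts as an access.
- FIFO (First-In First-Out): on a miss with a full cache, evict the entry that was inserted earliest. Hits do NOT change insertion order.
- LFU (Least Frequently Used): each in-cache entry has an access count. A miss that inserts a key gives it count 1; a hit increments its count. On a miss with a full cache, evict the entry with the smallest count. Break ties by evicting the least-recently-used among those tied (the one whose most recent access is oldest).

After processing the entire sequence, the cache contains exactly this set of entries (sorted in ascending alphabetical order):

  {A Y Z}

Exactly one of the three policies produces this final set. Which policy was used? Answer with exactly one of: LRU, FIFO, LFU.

Answer: LFU

Derivation:
Simulating under each policy and comparing final sets:
  LRU: final set = {V Y Z} -> differs
  FIFO: final set = {V Y Z} -> differs
  LFU: final set = {A Y Z} -> MATCHES target
Only LFU produces the target set.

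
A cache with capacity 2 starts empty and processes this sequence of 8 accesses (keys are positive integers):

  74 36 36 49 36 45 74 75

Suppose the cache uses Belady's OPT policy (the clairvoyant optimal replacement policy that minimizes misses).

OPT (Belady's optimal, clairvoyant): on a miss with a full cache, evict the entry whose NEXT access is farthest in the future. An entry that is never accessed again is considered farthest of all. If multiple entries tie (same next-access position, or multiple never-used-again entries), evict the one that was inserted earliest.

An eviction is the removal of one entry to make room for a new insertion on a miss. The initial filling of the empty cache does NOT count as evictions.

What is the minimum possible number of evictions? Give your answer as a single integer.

Answer: 4

Derivation:
OPT (Belady) simulation (capacity=2):
  1. access 74: MISS. Cache: [74]
  2. access 36: MISS. Cache: [74 36]
  3. access 36: HIT. Next use of 36: step 5. Cache: [74 36]
  4. access 49: MISS, evict 74 (next use: step 7). Cache: [36 49]
  5. access 36: HIT. Next use of 36: never. Cache: [36 49]
  6. access 45: MISS, evict 36 (next use: never). Cache: [49 45]
  7. access 74: MISS, evict 49 (next use: never). Cache: [45 74]
  8. access 75: MISS, evict 45 (next use: never). Cache: [74 75]
Total: 2 hits, 6 misses, 4 evictions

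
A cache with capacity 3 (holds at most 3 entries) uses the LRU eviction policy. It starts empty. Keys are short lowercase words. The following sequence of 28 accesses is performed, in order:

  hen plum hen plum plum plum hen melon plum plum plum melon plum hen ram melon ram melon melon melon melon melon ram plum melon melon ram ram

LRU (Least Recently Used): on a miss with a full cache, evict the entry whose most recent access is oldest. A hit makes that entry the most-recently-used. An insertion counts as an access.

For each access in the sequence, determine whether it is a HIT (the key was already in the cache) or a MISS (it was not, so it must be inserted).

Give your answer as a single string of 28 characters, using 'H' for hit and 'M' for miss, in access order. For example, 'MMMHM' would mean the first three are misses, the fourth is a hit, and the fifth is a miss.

Answer: MMHHHHHMHHHHHHMMHHHHHHHMHHHH

Derivation:
LRU simulation (capacity=3):
  1. access hen: MISS. Cache (LRU->MRU): [hen]
  2. access plum: MISS. Cache (LRU->MRU): [hen plum]
  3. access hen: HIT. Cache (LRU->MRU): [plum hen]
  4. access plum: HIT. Cache (LRU->MRU): [hen plum]
  5. access plum: HIT. Cache (LRU->MRU): [hen plum]
  6. access plum: HIT. Cache (LRU->MRU): [hen plum]
  7. access hen: HIT. Cache (LRU->MRU): [plum hen]
  8. access melon: MISS. Cache (LRU->MRU): [plum hen melon]
  9. access plum: HIT. Cache (LRU->MRU): [hen melon plum]
  10. access plum: HIT. Cache (LRU->MRU): [hen melon plum]
  11. access plum: HIT. Cache (LRU->MRU): [hen melon plum]
  12. access melon: HIT. Cache (LRU->MRU): [hen plum melon]
  13. access plum: HIT. Cache (LRU->MRU): [hen melon plum]
  14. access hen: HIT. Cache (LRU->MRU): [melon plum hen]
  15. access ram: MISS, evict melon. Cache (LRU->MRU): [plum hen ram]
  16. access melon: MISS, evict plum. Cache (LRU->MRU): [hen ram melon]
  17. access ram: HIT. Cache (LRU->MRU): [hen melon ram]
  18. access melon: HIT. Cache (LRU->MRU): [hen ram melon]
  19. access melon: HIT. Cache (LRU->MRU): [hen ram melon]
  20. access melon: HIT. Cache (LRU->MRU): [hen ram melon]
  21. access melon: HIT. Cache (LRU->MRU): [hen ram melon]
  22. access melon: HIT. Cache (LRU->MRU): [hen ram melon]
  23. access ram: HIT. Cache (LRU->MRU): [hen melon ram]
  24. access plum: MISS, evict hen. Cache (LRU->MRU): [melon ram plum]
  25. access melon: HIT. Cache (LRU->MRU): [ram plum melon]
  26. access melon: HIT. Cache (LRU->MRU): [ram plum melon]
  27. access ram: HIT. Cache (LRU->MRU): [plum melon ram]
  28. access ram: HIT. Cache (LRU->MRU): [plum melon ram]
Total: 22 hits, 6 misses, 3 evictions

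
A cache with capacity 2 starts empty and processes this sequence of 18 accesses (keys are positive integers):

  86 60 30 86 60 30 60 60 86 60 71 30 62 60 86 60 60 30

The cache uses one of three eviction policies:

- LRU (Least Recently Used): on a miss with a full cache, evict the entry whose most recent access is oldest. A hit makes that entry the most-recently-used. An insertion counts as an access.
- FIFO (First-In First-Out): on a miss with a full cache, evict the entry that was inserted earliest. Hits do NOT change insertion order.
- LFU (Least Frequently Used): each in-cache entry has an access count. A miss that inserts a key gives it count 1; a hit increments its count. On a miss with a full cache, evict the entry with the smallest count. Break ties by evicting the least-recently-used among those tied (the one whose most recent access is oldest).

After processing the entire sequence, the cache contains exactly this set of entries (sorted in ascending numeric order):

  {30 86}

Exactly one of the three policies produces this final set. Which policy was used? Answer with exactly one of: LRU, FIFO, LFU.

Answer: FIFO

Derivation:
Simulating under each policy and comparing final sets:
  LRU: final set = {30 60} -> differs
  FIFO: final set = {30 86} -> MATCHES target
  LFU: final set = {30 60} -> differs
Only FIFO produces the target set.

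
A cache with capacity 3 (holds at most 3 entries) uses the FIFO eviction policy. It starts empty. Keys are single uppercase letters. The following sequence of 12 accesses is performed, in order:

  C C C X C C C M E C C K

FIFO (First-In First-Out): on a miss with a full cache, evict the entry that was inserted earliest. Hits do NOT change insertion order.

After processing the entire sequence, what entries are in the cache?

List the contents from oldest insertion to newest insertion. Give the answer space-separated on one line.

Answer: E C K

Derivation:
FIFO simulation (capacity=3):
  1. access C: MISS. Cache (old->new): [C]
  2. access C: HIT. Cache (old->new): [C]
  3. access C: HIT. Cache (old->new): [C]
  4. access X: MISS. Cache (old->new): [C X]
  5. access C: HIT. Cache (old->new): [C X]
  6. access C: HIT. Cache (old->new): [C X]
  7. access C: HIT. Cache (old->new): [C X]
  8. access M: MISS. Cache (old->new): [C X M]
  9. access E: MISS, evict C. Cache (old->new): [X M E]
  10. access C: MISS, evict X. Cache (old->new): [M E C]
  11. access C: HIT. Cache (old->new): [M E C]
  12. access K: MISS, evict M. Cache (old->new): [E C K]
Total: 6 hits, 6 misses, 3 evictions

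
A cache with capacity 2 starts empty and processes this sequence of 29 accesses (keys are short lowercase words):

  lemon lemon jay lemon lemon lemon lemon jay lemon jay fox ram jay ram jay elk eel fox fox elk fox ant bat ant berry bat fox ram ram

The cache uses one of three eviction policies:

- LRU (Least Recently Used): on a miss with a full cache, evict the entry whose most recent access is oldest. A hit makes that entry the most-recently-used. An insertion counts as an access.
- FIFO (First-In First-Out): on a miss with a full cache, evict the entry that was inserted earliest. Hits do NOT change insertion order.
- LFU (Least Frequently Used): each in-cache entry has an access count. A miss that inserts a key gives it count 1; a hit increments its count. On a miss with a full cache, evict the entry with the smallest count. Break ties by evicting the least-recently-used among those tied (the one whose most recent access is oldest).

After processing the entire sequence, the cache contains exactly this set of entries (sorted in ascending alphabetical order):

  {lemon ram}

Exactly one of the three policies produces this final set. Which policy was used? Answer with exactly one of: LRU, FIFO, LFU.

Simulating under each policy and comparing final sets:
  LRU: final set = {fox ram} -> differs
  FIFO: final set = {fox ram} -> differs
  LFU: final set = {lemon ram} -> MATCHES target
Only LFU produces the target set.

Answer: LFU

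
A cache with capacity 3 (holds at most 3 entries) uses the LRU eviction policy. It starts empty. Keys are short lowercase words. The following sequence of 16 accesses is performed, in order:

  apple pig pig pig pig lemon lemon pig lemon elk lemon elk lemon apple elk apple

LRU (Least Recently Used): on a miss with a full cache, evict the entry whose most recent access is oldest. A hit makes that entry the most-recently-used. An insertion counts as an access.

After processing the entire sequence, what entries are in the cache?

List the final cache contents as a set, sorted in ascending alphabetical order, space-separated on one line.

LRU simulation (capacity=3):
  1. access apple: MISS. Cache (LRU->MRU): [apple]
  2. access pig: MISS. Cache (LRU->MRU): [apple pig]
  3. access pig: HIT. Cache (LRU->MRU): [apple pig]
  4. access pig: HIT. Cache (LRU->MRU): [apple pig]
  5. access pig: HIT. Cache (LRU->MRU): [apple pig]
  6. access lemon: MISS. Cache (LRU->MRU): [apple pig lemon]
  7. access lemon: HIT. Cache (LRU->MRU): [apple pig lemon]
  8. access pig: HIT. Cache (LRU->MRU): [apple lemon pig]
  9. access lemon: HIT. Cache (LRU->MRU): [apple pig lemon]
  10. access elk: MISS, evict apple. Cache (LRU->MRU): [pig lemon elk]
  11. access lemon: HIT. Cache (LRU->MRU): [pig elk lemon]
  12. access elk: HIT. Cache (LRU->MRU): [pig lemon elk]
  13. access lemon: HIT. Cache (LRU->MRU): [pig elk lemon]
  14. access apple: MISS, evict pig. Cache (LRU->MRU): [elk lemon apple]
  15. access elk: HIT. Cache (LRU->MRU): [lemon apple elk]
  16. access apple: HIT. Cache (LRU->MRU): [lemon elk apple]
Total: 11 hits, 5 misses, 2 evictions

Answer: apple elk lemon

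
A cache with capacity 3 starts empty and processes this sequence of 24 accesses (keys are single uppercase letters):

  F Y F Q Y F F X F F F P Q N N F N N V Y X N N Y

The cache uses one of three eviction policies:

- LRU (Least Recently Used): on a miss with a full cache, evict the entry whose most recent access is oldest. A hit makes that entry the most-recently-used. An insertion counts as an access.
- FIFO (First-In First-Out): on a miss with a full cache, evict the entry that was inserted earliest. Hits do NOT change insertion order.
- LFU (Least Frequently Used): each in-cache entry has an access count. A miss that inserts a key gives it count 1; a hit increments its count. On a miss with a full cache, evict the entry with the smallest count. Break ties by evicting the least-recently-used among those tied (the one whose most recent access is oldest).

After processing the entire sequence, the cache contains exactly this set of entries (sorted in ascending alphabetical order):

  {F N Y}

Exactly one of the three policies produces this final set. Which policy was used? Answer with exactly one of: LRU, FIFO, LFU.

Answer: LFU

Derivation:
Simulating under each policy and comparing final sets:
  LRU: final set = {N X Y} -> differs
  FIFO: final set = {N X Y} -> differs
  LFU: final set = {F N Y} -> MATCHES target
Only LFU produces the target set.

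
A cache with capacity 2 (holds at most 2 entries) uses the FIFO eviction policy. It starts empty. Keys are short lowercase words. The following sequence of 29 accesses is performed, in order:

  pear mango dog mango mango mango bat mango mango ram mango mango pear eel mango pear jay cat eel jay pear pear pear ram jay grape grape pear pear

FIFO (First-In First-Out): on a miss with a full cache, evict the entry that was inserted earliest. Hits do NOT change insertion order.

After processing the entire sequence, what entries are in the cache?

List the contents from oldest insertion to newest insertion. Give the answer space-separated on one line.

Answer: grape pear

Derivation:
FIFO simulation (capacity=2):
  1. access pear: MISS. Cache (old->new): [pear]
  2. access mango: MISS. Cache (old->new): [pear mango]
  3. access dog: MISS, evict pear. Cache (old->new): [mango dog]
  4. access mango: HIT. Cache (old->new): [mango dog]
  5. access mango: HIT. Cache (old->new): [mango dog]
  6. access mango: HIT. Cache (old->new): [mango dog]
  7. access bat: MISS, evict mango. Cache (old->new): [dog bat]
  8. access mango: MISS, evict dog. Cache (old->new): [bat mango]
  9. access mango: HIT. Cache (old->new): [bat mango]
  10. access ram: MISS, evict bat. Cache (old->new): [mango ram]
  11. access mango: HIT. Cache (old->new): [mango ram]
  12. access mango: HIT. Cache (old->new): [mango ram]
  13. access pear: MISS, evict mango. Cache (old->new): [ram pear]
  14. access eel: MISS, evict ram. Cache (old->new): [pear eel]
  15. access mango: MISS, evict pear. Cache (old->new): [eel mango]
  16. access pear: MISS, evict eel. Cache (old->new): [mango pear]
  17. access jay: MISS, evict mango. Cache (old->new): [pear jay]
  18. access cat: MISS, evict pear. Cache (old->new): [jay cat]
  19. access eel: MISS, evict jay. Cache (old->new): [cat eel]
  20. access jay: MISS, evict cat. Cache (old->new): [eel jay]
  21. access pear: MISS, evict eel. Cache (old->new): [jay pear]
  22. access pear: HIT. Cache (old->new): [jay pear]
  23. access pear: HIT. Cache (old->new): [jay pear]
  24. access ram: MISS, evict jay. Cache (old->new): [pear ram]
  25. access jay: MISS, evict pear. Cache (old->new): [ram jay]
  26. access grape: MISS, evict ram. Cache (old->new): [jay grape]
  27. access grape: HIT. Cache (old->new): [jay grape]
  28. access pear: MISS, evict jay. Cache (old->new): [grape pear]
  29. access pear: HIT. Cache (old->new): [grape pear]
Total: 10 hits, 19 misses, 17 evictions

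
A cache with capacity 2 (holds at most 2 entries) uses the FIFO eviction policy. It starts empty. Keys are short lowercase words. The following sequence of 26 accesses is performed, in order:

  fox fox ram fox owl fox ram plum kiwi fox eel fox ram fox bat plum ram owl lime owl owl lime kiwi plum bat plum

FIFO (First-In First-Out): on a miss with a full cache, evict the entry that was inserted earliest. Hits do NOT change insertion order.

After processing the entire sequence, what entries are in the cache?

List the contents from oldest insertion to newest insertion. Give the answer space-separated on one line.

FIFO simulation (capacity=2):
  1. access fox: MISS. Cache (old->new): [fox]
  2. access fox: HIT. Cache (old->new): [fox]
  3. access ram: MISS. Cache (old->new): [fox ram]
  4. access fox: HIT. Cache (old->new): [fox ram]
  5. access owl: MISS, evict fox. Cache (old->new): [ram owl]
  6. access fox: MISS, evict ram. Cache (old->new): [owl fox]
  7. access ram: MISS, evict owl. Cache (old->new): [fox ram]
  8. access plum: MISS, evict fox. Cache (old->new): [ram plum]
  9. access kiwi: MISS, evict ram. Cache (old->new): [plum kiwi]
  10. access fox: MISS, evict plum. Cache (old->new): [kiwi fox]
  11. access eel: MISS, evict kiwi. Cache (old->new): [fox eel]
  12. access fox: HIT. Cache (old->new): [fox eel]
  13. access ram: MISS, evict fox. Cache (old->new): [eel ram]
  14. access fox: MISS, evict eel. Cache (old->new): [ram fox]
  15. access bat: MISS, evict ram. Cache (old->new): [fox bat]
  16. access plum: MISS, evict fox. Cache (old->new): [bat plum]
  17. access ram: MISS, evict bat. Cache (old->new): [plum ram]
  18. access owl: MISS, evict plum. Cache (old->new): [ram owl]
  19. access lime: MISS, evict ram. Cache (old->new): [owl lime]
  20. access owl: HIT. Cache (old->new): [owl lime]
  21. access owl: HIT. Cache (old->new): [owl lime]
  22. access lime: HIT. Cache (old->new): [owl lime]
  23. access kiwi: MISS, evict owl. Cache (old->new): [lime kiwi]
  24. access plum: MISS, evict lime. Cache (old->new): [kiwi plum]
  25. access bat: MISS, evict kiwi. Cache (old->new): [plum bat]
  26. access plum: HIT. Cache (old->new): [plum bat]
Total: 7 hits, 19 misses, 17 evictions

Answer: plum bat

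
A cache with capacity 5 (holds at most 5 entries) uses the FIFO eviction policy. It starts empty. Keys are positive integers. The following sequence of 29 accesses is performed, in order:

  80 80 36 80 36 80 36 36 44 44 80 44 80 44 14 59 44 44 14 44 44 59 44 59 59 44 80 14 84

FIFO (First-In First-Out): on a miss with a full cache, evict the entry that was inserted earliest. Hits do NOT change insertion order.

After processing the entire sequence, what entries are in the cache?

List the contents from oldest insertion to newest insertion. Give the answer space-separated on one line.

FIFO simulation (capacity=5):
  1. access 80: MISS. Cache (old->new): [80]
  2. access 80: HIT. Cache (old->new): [80]
  3. access 36: MISS. Cache (old->new): [80 36]
  4. access 80: HIT. Cache (old->new): [80 36]
  5. access 36: HIT. Cache (old->new): [80 36]
  6. access 80: HIT. Cache (old->new): [80 36]
  7. access 36: HIT. Cache (old->new): [80 36]
  8. access 36: HIT. Cache (old->new): [80 36]
  9. access 44: MISS. Cache (old->new): [80 36 44]
  10. access 44: HIT. Cache (old->new): [80 36 44]
  11. access 80: HIT. Cache (old->new): [80 36 44]
  12. access 44: HIT. Cache (old->new): [80 36 44]
  13. access 80: HIT. Cache (old->new): [80 36 44]
  14. access 44: HIT. Cache (old->new): [80 36 44]
  15. access 14: MISS. Cache (old->new): [80 36 44 14]
  16. access 59: MISS. Cache (old->new): [80 36 44 14 59]
  17. access 44: HIT. Cache (old->new): [80 36 44 14 59]
  18. access 44: HIT. Cache (old->new): [80 36 44 14 59]
  19. access 14: HIT. Cache (old->new): [80 36 44 14 59]
  20. access 44: HIT. Cache (old->new): [80 36 44 14 59]
  21. access 44: HIT. Cache (old->new): [80 36 44 14 59]
  22. access 59: HIT. Cache (old->new): [80 36 44 14 59]
  23. access 44: HIT. Cache (old->new): [80 36 44 14 59]
  24. access 59: HIT. Cache (old->new): [80 36 44 14 59]
  25. access 59: HIT. Cache (old->new): [80 36 44 14 59]
  26. access 44: HIT. Cache (old->new): [80 36 44 14 59]
  27. access 80: HIT. Cache (old->new): [80 36 44 14 59]
  28. access 14: HIT. Cache (old->new): [80 36 44 14 59]
  29. access 84: MISS, evict 80. Cache (old->new): [36 44 14 59 84]
Total: 23 hits, 6 misses, 1 evictions

Answer: 36 44 14 59 84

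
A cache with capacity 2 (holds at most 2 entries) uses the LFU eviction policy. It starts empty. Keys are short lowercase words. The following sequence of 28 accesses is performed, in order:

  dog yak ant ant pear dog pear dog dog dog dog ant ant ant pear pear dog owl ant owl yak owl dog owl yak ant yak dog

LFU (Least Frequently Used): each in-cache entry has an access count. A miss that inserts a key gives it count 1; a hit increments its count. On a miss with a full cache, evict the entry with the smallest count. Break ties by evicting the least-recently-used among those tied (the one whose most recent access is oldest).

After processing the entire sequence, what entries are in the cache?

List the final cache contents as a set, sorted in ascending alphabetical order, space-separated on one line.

LFU simulation (capacity=2):
  1. access dog: MISS. Cache: [dog(c=1)]
  2. access yak: MISS. Cache: [dog(c=1) yak(c=1)]
  3. access ant: MISS, evict dog(c=1). Cache: [yak(c=1) ant(c=1)]
  4. access ant: HIT, count now 2. Cache: [yak(c=1) ant(c=2)]
  5. access pear: MISS, evict yak(c=1). Cache: [pear(c=1) ant(c=2)]
  6. access dog: MISS, evict pear(c=1). Cache: [dog(c=1) ant(c=2)]
  7. access pear: MISS, evict dog(c=1). Cache: [pear(c=1) ant(c=2)]
  8. access dog: MISS, evict pear(c=1). Cache: [dog(c=1) ant(c=2)]
  9. access dog: HIT, count now 2. Cache: [ant(c=2) dog(c=2)]
  10. access dog: HIT, count now 3. Cache: [ant(c=2) dog(c=3)]
  11. access dog: HIT, count now 4. Cache: [ant(c=2) dog(c=4)]
  12. access ant: HIT, count now 3. Cache: [ant(c=3) dog(c=4)]
  13. access ant: HIT, count now 4. Cache: [dog(c=4) ant(c=4)]
  14. access ant: HIT, count now 5. Cache: [dog(c=4) ant(c=5)]
  15. access pear: MISS, evict dog(c=4). Cache: [pear(c=1) ant(c=5)]
  16. access pear: HIT, count now 2. Cache: [pear(c=2) ant(c=5)]
  17. access dog: MISS, evict pear(c=2). Cache: [dog(c=1) ant(c=5)]
  18. access owl: MISS, evict dog(c=1). Cache: [owl(c=1) ant(c=5)]
  19. access ant: HIT, count now 6. Cache: [owl(c=1) ant(c=6)]
  20. access owl: HIT, count now 2. Cache: [owl(c=2) ant(c=6)]
  21. access yak: MISS, evict owl(c=2). Cache: [yak(c=1) ant(c=6)]
  22. access owl: MISS, evict yak(c=1). Cache: [owl(c=1) ant(c=6)]
  23. access dog: MISS, evict owl(c=1). Cache: [dog(c=1) ant(c=6)]
  24. access owl: MISS, evict dog(c=1). Cache: [owl(c=1) ant(c=6)]
  25. access yak: MISS, evict owl(c=1). Cache: [yak(c=1) ant(c=6)]
  26. access ant: HIT, count now 7. Cache: [yak(c=1) ant(c=7)]
  27. access yak: HIT, count now 2. Cache: [yak(c=2) ant(c=7)]
  28. access dog: MISS, evict yak(c=2). Cache: [dog(c=1) ant(c=7)]
Total: 12 hits, 16 misses, 14 evictions

Answer: ant dog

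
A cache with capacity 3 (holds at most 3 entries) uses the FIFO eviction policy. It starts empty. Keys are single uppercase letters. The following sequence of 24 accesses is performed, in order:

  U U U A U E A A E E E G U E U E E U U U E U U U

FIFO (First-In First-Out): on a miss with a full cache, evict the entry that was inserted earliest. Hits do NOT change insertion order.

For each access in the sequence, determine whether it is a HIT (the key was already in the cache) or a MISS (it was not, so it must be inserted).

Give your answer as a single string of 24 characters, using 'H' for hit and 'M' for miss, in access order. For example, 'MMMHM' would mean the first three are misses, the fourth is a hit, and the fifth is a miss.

Answer: MHHMHMHHHHHMMHHHHHHHHHHH

Derivation:
FIFO simulation (capacity=3):
  1. access U: MISS. Cache (old->new): [U]
  2. access U: HIT. Cache (old->new): [U]
  3. access U: HIT. Cache (old->new): [U]
  4. access A: MISS. Cache (old->new): [U A]
  5. access U: HIT. Cache (old->new): [U A]
  6. access E: MISS. Cache (old->new): [U A E]
  7. access A: HIT. Cache (old->new): [U A E]
  8. access A: HIT. Cache (old->new): [U A E]
  9. access E: HIT. Cache (old->new): [U A E]
  10. access E: HIT. Cache (old->new): [U A E]
  11. access E: HIT. Cache (old->new): [U A E]
  12. access G: MISS, evict U. Cache (old->new): [A E G]
  13. access U: MISS, evict A. Cache (old->new): [E G U]
  14. access E: HIT. Cache (old->new): [E G U]
  15. access U: HIT. Cache (old->new): [E G U]
  16. access E: HIT. Cache (old->new): [E G U]
  17. access E: HIT. Cache (old->new): [E G U]
  18. access U: HIT. Cache (old->new): [E G U]
  19. access U: HIT. Cache (old->new): [E G U]
  20. access U: HIT. Cache (old->new): [E G U]
  21. access E: HIT. Cache (old->new): [E G U]
  22. access U: HIT. Cache (old->new): [E G U]
  23. access U: HIT. Cache (old->new): [E G U]
  24. access U: HIT. Cache (old->new): [E G U]
Total: 19 hits, 5 misses, 2 evictions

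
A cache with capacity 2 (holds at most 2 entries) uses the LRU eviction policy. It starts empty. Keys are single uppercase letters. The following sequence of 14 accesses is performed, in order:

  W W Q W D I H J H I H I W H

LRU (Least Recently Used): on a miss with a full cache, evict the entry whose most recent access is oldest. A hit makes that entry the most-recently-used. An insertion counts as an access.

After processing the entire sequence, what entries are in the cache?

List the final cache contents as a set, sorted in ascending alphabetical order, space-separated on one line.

Answer: H W

Derivation:
LRU simulation (capacity=2):
  1. access W: MISS. Cache (LRU->MRU): [W]
  2. access W: HIT. Cache (LRU->MRU): [W]
  3. access Q: MISS. Cache (LRU->MRU): [W Q]
  4. access W: HIT. Cache (LRU->MRU): [Q W]
  5. access D: MISS, evict Q. Cache (LRU->MRU): [W D]
  6. access I: MISS, evict W. Cache (LRU->MRU): [D I]
  7. access H: MISS, evict D. Cache (LRU->MRU): [I H]
  8. access J: MISS, evict I. Cache (LRU->MRU): [H J]
  9. access H: HIT. Cache (LRU->MRU): [J H]
  10. access I: MISS, evict J. Cache (LRU->MRU): [H I]
  11. access H: HIT. Cache (LRU->MRU): [I H]
  12. access I: HIT. Cache (LRU->MRU): [H I]
  13. access W: MISS, evict H. Cache (LRU->MRU): [I W]
  14. access H: MISS, evict I. Cache (LRU->MRU): [W H]
Total: 5 hits, 9 misses, 7 evictions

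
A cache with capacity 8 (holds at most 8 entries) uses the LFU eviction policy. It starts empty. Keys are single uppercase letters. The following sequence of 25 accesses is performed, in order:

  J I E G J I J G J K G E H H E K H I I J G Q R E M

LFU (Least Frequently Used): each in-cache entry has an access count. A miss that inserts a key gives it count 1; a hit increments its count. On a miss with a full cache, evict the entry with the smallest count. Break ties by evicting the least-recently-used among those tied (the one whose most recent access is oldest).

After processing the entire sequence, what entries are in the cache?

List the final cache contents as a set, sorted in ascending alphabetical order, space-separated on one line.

Answer: E G H I J K M R

Derivation:
LFU simulation (capacity=8):
  1. access J: MISS. Cache: [J(c=1)]
  2. access I: MISS. Cache: [J(c=1) I(c=1)]
  3. access E: MISS. Cache: [J(c=1) I(c=1) E(c=1)]
  4. access G: MISS. Cache: [J(c=1) I(c=1) E(c=1) G(c=1)]
  5. access J: HIT, count now 2. Cache: [I(c=1) E(c=1) G(c=1) J(c=2)]
  6. access I: HIT, count now 2. Cache: [E(c=1) G(c=1) J(c=2) I(c=2)]
  7. access J: HIT, count now 3. Cache: [E(c=1) G(c=1) I(c=2) J(c=3)]
  8. access G: HIT, count now 2. Cache: [E(c=1) I(c=2) G(c=2) J(c=3)]
  9. access J: HIT, count now 4. Cache: [E(c=1) I(c=2) G(c=2) J(c=4)]
  10. access K: MISS. Cache: [E(c=1) K(c=1) I(c=2) G(c=2) J(c=4)]
  11. access G: HIT, count now 3. Cache: [E(c=1) K(c=1) I(c=2) G(c=3) J(c=4)]
  12. access E: HIT, count now 2. Cache: [K(c=1) I(c=2) E(c=2) G(c=3) J(c=4)]
  13. access H: MISS. Cache: [K(c=1) H(c=1) I(c=2) E(c=2) G(c=3) J(c=4)]
  14. access H: HIT, count now 2. Cache: [K(c=1) I(c=2) E(c=2) H(c=2) G(c=3) J(c=4)]
  15. access E: HIT, count now 3. Cache: [K(c=1) I(c=2) H(c=2) G(c=3) E(c=3) J(c=4)]
  16. access K: HIT, count now 2. Cache: [I(c=2) H(c=2) K(c=2) G(c=3) E(c=3) J(c=4)]
  17. access H: HIT, count now 3. Cache: [I(c=2) K(c=2) G(c=3) E(c=3) H(c=3) J(c=4)]
  18. access I: HIT, count now 3. Cache: [K(c=2) G(c=3) E(c=3) H(c=3) I(c=3) J(c=4)]
  19. access I: HIT, count now 4. Cache: [K(c=2) G(c=3) E(c=3) H(c=3) J(c=4) I(c=4)]
  20. access J: HIT, count now 5. Cache: [K(c=2) G(c=3) E(c=3) H(c=3) I(c=4) J(c=5)]
  21. access G: HIT, count now 4. Cache: [K(c=2) E(c=3) H(c=3) I(c=4) G(c=4) J(c=5)]
  22. access Q: MISS. Cache: [Q(c=1) K(c=2) E(c=3) H(c=3) I(c=4) G(c=4) J(c=5)]
  23. access R: MISS. Cache: [Q(c=1) R(c=1) K(c=2) E(c=3) H(c=3) I(c=4) G(c=4) J(c=5)]
  24. access E: HIT, count now 4. Cache: [Q(c=1) R(c=1) K(c=2) H(c=3) I(c=4) G(c=4) E(c=4) J(c=5)]
  25. access M: MISS, evict Q(c=1). Cache: [R(c=1) M(c=1) K(c=2) H(c=3) I(c=4) G(c=4) E(c=4) J(c=5)]
Total: 16 hits, 9 misses, 1 evictions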